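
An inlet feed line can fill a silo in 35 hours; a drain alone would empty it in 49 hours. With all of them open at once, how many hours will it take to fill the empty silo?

245/2 hours

Net rate = 1/35 − 1/49 = (7 − 5)/245 = 2/245 per hour.
Filling time = 1 ÷ (2/245) = 245/2 hours.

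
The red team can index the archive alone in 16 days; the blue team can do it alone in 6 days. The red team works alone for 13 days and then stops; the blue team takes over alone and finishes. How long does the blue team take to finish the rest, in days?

In 13 days the red team does 13/16 of the job, leaving 3/16.
The blue team works at 1/6 per day, so finishing takes 3/16 ÷ 1/6 = 9/8 days.

9/8 days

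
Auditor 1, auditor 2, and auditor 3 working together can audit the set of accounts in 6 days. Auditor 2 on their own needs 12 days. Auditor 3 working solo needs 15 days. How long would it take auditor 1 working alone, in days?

60 days

Combined rate is 1/6 per day.
Known contribution: 1/12 + 1/15 = (5 + 4)/60 = 9/60 = 3/20 per day.
So auditor 1's rate is 1/6 − 3/20 = 1/60, meaning 60 days alone.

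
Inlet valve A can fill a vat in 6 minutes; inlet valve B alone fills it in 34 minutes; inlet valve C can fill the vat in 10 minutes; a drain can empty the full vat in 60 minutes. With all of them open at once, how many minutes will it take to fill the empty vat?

Net rate = 1/6 + 1/34 + 1/10 − 1/60 = (170 + 30 + 102 − 17)/1020 = 285/1020 = 19/68 per minute.
Filling time = 1 ÷ (19/68) = 68/19 minutes.

68/19 minutes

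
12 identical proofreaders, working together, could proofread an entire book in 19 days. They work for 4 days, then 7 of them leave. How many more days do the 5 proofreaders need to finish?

One proofreader does 1/228 of the job per day.
After 4 days with 12 proofreaders, 4/19 is done (15/19 left).
With 5 proofreaders the rate is 5/228, so the rest takes 15/19 ÷ 5/228 = 36 days.

36 days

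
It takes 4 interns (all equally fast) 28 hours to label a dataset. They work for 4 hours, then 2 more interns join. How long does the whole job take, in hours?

20 hours

One intern does 1/112 of the job per hour.
After 4 hours with 4 interns, 1/7 is done (6/7 left).
With 6 interns the rate is 6/112 = 3/56, so the rest takes 6/7 ÷ 3/56 = 16 hours.
Total = 4 + 16 = 20 hours.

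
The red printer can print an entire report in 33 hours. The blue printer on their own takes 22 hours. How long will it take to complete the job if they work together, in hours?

66/5 hours

Combined rate: 1/33 + 1/22 = (2 + 3)/66 = 5/66 per hour.
Time = 1 ÷ (5/66) = 66/5 hours.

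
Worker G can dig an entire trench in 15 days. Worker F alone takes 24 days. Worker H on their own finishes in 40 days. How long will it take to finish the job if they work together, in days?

Combined rate: 1/15 + 1/24 + 1/40 = (8 + 5 + 3)/120 = 16/120 = 2/15 per day.
Time = 1 ÷ (2/15) = 15/2 days.

15/2 days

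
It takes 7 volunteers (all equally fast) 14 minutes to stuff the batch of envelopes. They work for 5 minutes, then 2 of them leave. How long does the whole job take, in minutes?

One volunteer does 1/98 of the job per minute.
After 5 minutes with 7 volunteers, 5/14 is done (9/14 left).
With 5 volunteers the rate is 5/98, so the rest takes 9/14 ÷ 5/98 = 63/5 minutes.
Total = 5 + 63/5 = 88/5 minutes.

88/5 minutes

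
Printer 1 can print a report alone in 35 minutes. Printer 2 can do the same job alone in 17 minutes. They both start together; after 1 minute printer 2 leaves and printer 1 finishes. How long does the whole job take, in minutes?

In the first 1 minute the combined rate is 52/595, so 52/595 of the job is done, leaving 543/595.
After printer 2 leaves the rate is 1/35 per minute; the remaining 543/595 takes 543/17 minutes.
Total = 1 + 543/17 = 560/17 minutes.

560/17 minutes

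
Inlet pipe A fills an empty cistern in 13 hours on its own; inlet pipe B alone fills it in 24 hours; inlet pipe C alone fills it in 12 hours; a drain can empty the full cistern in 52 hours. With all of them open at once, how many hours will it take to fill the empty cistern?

Net rate = 1/13 + 1/24 + 1/12 − 1/52 = (24 + 13 + 26 − 6)/312 = 57/312 = 19/104 per hour.
Filling time = 1 ÷ (19/104) = 104/19 hours.

104/19 hours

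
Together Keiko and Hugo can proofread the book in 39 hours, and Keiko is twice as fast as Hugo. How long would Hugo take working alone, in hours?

117 hours

Let Hugo's rate be r; then Keiko's rate is 2r, so together (2 + 1)r = 3r = 1/39.
Thus r = 1/117 per hour.
Hugo alone: 117 hours; Keiko alone: 117/2 hours.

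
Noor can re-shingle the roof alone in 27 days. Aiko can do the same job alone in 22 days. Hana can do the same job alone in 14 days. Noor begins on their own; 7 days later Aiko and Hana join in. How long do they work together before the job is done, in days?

77/16 days

In the first 7 days Noor alone does 7/27 of the job, leaving 20/27.
Once everyone is working, combined rate: 1/27 + 1/22 + 1/14 = (154 + 189 + 297)/4158 = 640/4158 = 320/2079 per day.
Remaining 20/27 at 320/2079 per day takes 77/16 days.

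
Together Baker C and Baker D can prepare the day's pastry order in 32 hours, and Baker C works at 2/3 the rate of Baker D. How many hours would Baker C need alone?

Let Baker D's rate be r; then Baker C's rate is (2/3)r, so together (2/3 + 1)r = (5/3)r = 1/32.
Thus r = 3/160 per hour.
Baker D alone: 160/3 hours; Baker C alone: 80 hours.

80 hours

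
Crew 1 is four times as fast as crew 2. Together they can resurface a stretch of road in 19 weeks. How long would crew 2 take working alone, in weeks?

95 weeks

Let crew 2's rate be r; then crew 1's rate is 4r, so together (4 + 1)r = 5r = 1/19.
Thus r = 1/95 per week.
Crew 2 alone: 95 weeks; crew 1 alone: 95/4 weeks.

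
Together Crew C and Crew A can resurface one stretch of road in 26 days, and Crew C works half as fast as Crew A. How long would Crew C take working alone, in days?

78 days

Let Crew A's rate be r; then Crew C's rate is (1/2)r, so together (1/2 + 1)r = (3/2)r = 1/26.
Thus r = 1/39 per day.
Crew A alone: 39 days; Crew C alone: 78 days.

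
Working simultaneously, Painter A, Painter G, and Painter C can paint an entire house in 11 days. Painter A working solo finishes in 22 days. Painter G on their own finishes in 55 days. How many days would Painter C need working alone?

Combined rate is 1/11 per day.
Known contribution: 1/22 + 1/55 = (5 + 2)/110 = 7/110 per day.
So Painter C's rate is 1/11 − 7/110 = 3/110, meaning 110/3 days alone.

110/3 days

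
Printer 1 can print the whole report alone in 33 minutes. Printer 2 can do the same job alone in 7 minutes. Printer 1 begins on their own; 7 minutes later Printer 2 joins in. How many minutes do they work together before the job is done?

In the first 7 minutes Printer 1 alone does 7/33 of the job, leaving 26/33.
Once everyone is working, combined rate: 1/33 + 1/7 = (7 + 33)/231 = 40/231 per minute.
Remaining 26/33 at 40/231 per minute takes 91/20 minutes.

91/20 minutes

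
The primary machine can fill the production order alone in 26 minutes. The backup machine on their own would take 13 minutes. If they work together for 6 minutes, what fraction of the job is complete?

9/13

Combined rate: 1/26 + 1/13 = (1 + 2)/26 = 3/26 per minute.
In 6 minutes they complete 6·3/26 = 9/13 of the job.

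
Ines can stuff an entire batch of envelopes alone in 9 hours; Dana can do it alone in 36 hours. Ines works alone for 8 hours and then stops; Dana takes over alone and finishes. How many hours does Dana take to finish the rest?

4 hours

In 8 hours Ines does 8/9 of the job, leaving 1/9.
Dana works at 1/36 per hour, so finishing takes 1/9 ÷ 1/36 = 4 hours.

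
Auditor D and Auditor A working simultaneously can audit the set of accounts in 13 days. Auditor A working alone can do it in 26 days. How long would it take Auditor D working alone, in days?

26 days

Combined rate is 1/13 per day.
Known contribution: 1/26 per day.
So Auditor D's rate is 1/13 − 1/26 = 1/26, meaning 26 days alone.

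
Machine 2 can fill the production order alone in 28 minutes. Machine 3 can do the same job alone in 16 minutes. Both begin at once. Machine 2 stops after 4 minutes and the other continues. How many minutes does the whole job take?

96/7 minutes

In the first 4 minutes the combined rate is 11/112, so 11/28 of the job is done, leaving 17/28.
After machine 2 leaves the rate is 1/16 per minute; the remaining 17/28 takes 68/7 minutes.
Total = 4 + 68/7 = 96/7 minutes.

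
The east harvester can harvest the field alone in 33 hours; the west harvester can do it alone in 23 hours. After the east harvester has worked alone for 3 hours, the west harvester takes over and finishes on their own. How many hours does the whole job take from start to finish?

263/11 hours

In 3 hours the east harvester does 3/33 = 1/11 of the job, leaving 10/11.
The west harvester works at 1/23 per hour, so finishing takes 10/11 ÷ 1/23 = 230/11 hours.
Total time = 3 + 230/11 = 263/11 hours.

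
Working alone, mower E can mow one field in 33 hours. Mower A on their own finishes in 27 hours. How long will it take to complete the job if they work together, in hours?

297/20 hours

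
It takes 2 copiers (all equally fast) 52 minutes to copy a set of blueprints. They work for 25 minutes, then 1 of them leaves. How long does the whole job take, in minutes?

79 minutes

One copier does 1/104 of the job per minute.
After 25 minutes with 2 copiers, 25/52 is done (27/52 left).
With 1 copier the rate is 1/104, so the rest takes 27/52 ÷ 1/104 = 54 minutes.
Total = 25 + 54 = 79 minutes.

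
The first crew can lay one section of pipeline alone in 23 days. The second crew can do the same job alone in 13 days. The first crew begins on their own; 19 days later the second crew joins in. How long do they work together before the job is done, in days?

In the first 19 days the first crew alone does 19/23 of the job, leaving 4/23.
Once everyone is working, combined rate: 1/23 + 1/13 = (13 + 23)/299 = 36/299 per day.
Remaining 4/23 at 36/299 per day takes 13/9 days.

13/9 days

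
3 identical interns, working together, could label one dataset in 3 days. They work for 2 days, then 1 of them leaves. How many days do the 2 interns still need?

One intern does 1/9 of the job per day.
After 2 days with 3 interns, 2/3 is done (1/3 left).
With 2 interns the rate is 2/9, so the rest takes 1/3 ÷ 2/9 = 3/2 days.

3/2 days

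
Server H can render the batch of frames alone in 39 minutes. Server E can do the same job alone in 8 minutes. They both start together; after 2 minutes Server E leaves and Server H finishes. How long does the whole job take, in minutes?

117/4 minutes

In the first 2 minutes the combined rate is 47/312, so 47/156 of the job is done, leaving 109/156.
After Server E leaves the rate is 1/39 per minute; the remaining 109/156 takes 109/4 minutes.
Total = 2 + 109/4 = 117/4 minutes.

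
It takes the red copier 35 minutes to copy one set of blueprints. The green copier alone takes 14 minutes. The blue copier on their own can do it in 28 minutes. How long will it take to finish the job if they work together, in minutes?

140/19 minutes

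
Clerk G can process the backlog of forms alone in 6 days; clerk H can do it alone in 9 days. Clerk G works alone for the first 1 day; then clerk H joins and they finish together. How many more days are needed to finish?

In 1 day clerk G does 1/6 of the job, leaving 5/6.
Clerk G and clerk H together work at 5/18 per day, so finishing takes 5/6 ÷ 5/18 = 3 days.

3 days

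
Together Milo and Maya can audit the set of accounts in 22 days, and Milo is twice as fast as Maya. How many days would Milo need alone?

33 days

Let Maya's rate be r; then Milo's rate is 2r, so together (2 + 1)r = 3r = 1/22.
Thus r = 1/66 per day.
Maya alone: 66 days; Milo alone: 33 days.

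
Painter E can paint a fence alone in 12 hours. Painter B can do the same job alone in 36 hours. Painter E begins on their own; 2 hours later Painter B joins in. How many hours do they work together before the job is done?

In the first 2 hours Painter E alone does 2/12 = 1/6 of the job, leaving 5/6.
Once everyone is working, combined rate: 1/12 + 1/36 = (3 + 1)/36 = 4/36 = 1/9 per hour.
Remaining 5/6 at 1/9 per hour takes 15/2 hours.

15/2 hours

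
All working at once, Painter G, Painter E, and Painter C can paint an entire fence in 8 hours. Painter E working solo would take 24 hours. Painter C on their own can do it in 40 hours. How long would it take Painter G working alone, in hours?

Combined rate is 1/8 per hour.
Known contribution: 1/24 + 1/40 = (5 + 3)/120 = 8/120 = 1/15 per hour.
So Painter G's rate is 1/8 − 1/15 = 7/120, meaning 120/7 hours alone.

120/7 hours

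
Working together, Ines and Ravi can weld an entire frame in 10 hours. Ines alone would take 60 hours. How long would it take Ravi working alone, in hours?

Combined rate is 1/10 per hour.
Known contribution: 1/60 per hour.
So Ravi's rate is 1/10 − 1/60 = 1/12, meaning 12 hours alone.

12 hours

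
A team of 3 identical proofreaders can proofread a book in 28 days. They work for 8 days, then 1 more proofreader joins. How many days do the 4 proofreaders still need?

One proofreader does 1/84 of the job per day.
After 8 days with 3 proofreaders, 2/7 is done (5/7 left).
With 4 proofreaders the rate is 4/84 = 1/21, so the rest takes 5/7 ÷ 1/21 = 15 days.

15 days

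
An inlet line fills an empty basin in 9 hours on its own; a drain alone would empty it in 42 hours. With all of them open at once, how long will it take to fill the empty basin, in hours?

Net rate = 1/9 − 1/42 = (14 − 3)/126 = 11/126 per hour.
Filling time = 1 ÷ (11/126) = 126/11 hours.

126/11 hours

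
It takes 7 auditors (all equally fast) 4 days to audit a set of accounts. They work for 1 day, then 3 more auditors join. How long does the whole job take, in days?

31/10 days

One auditor does 1/28 of the job per day.
After 1 day with 7 auditors, 1/4 is done (3/4 left).
With 10 auditors the rate is 10/28 = 5/14, so the rest takes 3/4 ÷ 5/14 = 21/10 days.
Total = 1 + 21/10 = 31/10 days.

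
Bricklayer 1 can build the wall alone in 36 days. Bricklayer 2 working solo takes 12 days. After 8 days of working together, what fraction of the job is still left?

Combined rate: 1/36 + 1/12 = (1 + 3)/36 = 4/36 = 1/9 per day.
In 8 days they complete 8·1/9 = 8/9 of the job.
So 1/9 remains.

1/9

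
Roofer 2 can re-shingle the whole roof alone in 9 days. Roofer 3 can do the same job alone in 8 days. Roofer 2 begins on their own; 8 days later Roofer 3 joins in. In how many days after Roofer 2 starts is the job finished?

In the first 8 days Roofer 2 alone does 8/9 of the job, leaving 1/9.
Once everyone is working, combined rate: 1/9 + 1/8 = (8 + 9)/72 = 17/72 per day.
Remaining 1/9 at 17/72 per day takes 8/17 days.
Total from the start = 8 + 8/17 = 144/17 days.

144/17 days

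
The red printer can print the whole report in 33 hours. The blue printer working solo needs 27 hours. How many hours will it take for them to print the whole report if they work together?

297/20 hours

Combined rate: 1/33 + 1/27 = (9 + 11)/297 = 20/297 per hour.
Time = 1 ÷ (20/297) = 297/20 hours.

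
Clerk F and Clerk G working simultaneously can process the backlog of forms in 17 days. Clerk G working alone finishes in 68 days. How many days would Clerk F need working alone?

68/3 days

Combined rate is 1/17 per day.
Known contribution: 1/68 per day.
So Clerk F's rate is 1/17 − 1/68 = 3/68, meaning 68/3 days alone.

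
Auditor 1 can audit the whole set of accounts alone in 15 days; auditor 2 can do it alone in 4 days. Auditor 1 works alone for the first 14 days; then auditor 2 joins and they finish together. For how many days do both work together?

In 14 days auditor 1 does 14/15 of the job, leaving 1/15.
Auditor 1 and auditor 2 together work at 19/60 per day, so finishing takes 1/15 ÷ 19/60 = 4/19 days.

4/19 days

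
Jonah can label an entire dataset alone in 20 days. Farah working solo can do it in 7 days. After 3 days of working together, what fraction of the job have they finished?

81/140

Combined rate: 1/20 + 1/7 = (7 + 20)/140 = 27/140 per day.
In 3 days they complete 3·27/140 = 81/140 of the job.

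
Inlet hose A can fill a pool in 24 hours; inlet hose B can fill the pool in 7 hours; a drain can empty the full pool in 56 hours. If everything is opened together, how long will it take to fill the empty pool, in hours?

6 hours

Net rate = 1/24 + 1/7 − 1/56 = (7 + 24 − 3)/168 = 28/168 = 1/6 per hour.
Filling time = 1 ÷ (1/6) = 6 hours.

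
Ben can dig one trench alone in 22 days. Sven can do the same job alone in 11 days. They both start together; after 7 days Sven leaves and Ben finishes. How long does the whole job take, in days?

8 days

In the first 7 days the combined rate is 3/22, so 21/22 of the job is done, leaving 1/22.
After Sven leaves the rate is 1/22 per day; the remaining 1/22 takes 1 day.
Total = 7 + 1 = 8 days.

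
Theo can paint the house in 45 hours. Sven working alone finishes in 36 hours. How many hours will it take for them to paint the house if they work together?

20 hours

With two workers the combined time is the product over the sum: 45·36/(45+36) = 1620/81 = 20 hours.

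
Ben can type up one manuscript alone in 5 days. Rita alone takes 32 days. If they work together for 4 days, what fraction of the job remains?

Combined rate: 1/5 + 1/32 = (32 + 5)/160 = 37/160 per day.
In 4 days they complete 4·37/160 = 37/40 of the job.
So 3/40 remains.

3/40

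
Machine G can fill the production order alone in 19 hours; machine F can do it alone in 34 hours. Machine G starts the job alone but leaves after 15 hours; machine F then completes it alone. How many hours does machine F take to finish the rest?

136/19 hours

In 15 hours machine G does 15/19 of the job, leaving 4/19.
Machine F works at 1/34 per hour, so finishing takes 4/19 ÷ 1/34 = 136/19 hours.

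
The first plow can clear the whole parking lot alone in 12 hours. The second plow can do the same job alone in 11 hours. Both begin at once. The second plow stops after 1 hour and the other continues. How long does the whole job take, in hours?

In the first 1 hour the combined rate is 23/132, so 23/132 of the job is done, leaving 109/132.
After the second plow leaves the rate is 1/12 per hour; the remaining 109/132 takes 109/11 hours.
Total = 1 + 109/11 = 120/11 hours.

120/11 hours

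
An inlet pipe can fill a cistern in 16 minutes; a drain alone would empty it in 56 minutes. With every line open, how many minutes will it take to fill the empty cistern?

112/5 minutes

Net rate = 1/16 − 1/56 = (7 − 2)/112 = 5/112 per minute.
Filling time = 1 ÷ (5/112) = 112/5 minutes.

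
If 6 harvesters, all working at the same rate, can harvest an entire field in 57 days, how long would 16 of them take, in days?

Total work is 6·57 = 342 harvester-days.
With 16 harvesters: 342/16 = 171/8 days.

171/8 days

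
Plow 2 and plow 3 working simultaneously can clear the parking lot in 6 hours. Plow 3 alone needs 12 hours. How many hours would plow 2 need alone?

12 hours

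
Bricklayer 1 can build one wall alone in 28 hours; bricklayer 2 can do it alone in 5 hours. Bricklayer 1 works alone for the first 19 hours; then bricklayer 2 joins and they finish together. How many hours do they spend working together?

15/11 hours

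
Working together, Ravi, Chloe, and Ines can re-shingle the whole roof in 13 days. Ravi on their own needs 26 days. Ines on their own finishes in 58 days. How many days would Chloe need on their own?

Combined rate is 1/13 per day.
Known contribution: 1/26 + 1/58 = (29 + 13)/754 = 42/754 = 21/377 per day.
So Chloe's rate is 1/13 − 21/377 = 8/377, meaning 377/8 days alone.

377/8 days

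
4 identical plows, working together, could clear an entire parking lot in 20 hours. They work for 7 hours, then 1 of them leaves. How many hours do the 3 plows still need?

One plow does 1/80 of the job per hour.
After 7 hours with 4 plows, 7/20 is done (13/20 left).
With 3 plows the rate is 3/80, so the rest takes 13/20 ÷ 3/80 = 52/3 hours.

52/3 hours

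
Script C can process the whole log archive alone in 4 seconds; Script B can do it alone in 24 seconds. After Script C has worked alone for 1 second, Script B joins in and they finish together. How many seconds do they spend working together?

18/7 seconds

In 1 second Script C does 1/4 of the job, leaving 3/4.
Script C and Script B together work at 7/24 per second, so finishing takes 3/4 ÷ 7/24 = 18/7 seconds.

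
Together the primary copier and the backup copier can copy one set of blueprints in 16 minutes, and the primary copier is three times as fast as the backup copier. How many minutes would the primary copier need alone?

64/3 minutes

Let the backup copier's rate be r; then the primary copier's rate is 3r, so together (3 + 1)r = 4r = 1/16.
Thus r = 1/64 per minute.
The backup copier alone: 64 minutes; the primary copier alone: 64/3 minutes.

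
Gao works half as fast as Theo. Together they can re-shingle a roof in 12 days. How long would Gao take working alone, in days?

36 days

Let Theo's rate be r; then Gao's rate is (1/2)r, so together (1/2 + 1)r = (3/2)r = 1/12.
Thus r = 1/18 per day.
Theo alone: 18 days; Gao alone: 36 days.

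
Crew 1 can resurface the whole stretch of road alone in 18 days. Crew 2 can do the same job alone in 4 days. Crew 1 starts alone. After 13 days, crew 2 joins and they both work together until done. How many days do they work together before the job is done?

10/11 days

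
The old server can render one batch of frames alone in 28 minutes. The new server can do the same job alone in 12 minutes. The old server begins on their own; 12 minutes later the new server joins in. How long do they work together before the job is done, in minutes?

24/5 minutes

In the first 12 minutes the old server alone does 12/28 = 3/7 of the job, leaving 4/7.
Once everyone is working, combined rate: 1/28 + 1/12 = (3 + 7)/84 = 10/84 = 5/42 per minute.
Remaining 4/7 at 5/42 per minute takes 24/5 minutes.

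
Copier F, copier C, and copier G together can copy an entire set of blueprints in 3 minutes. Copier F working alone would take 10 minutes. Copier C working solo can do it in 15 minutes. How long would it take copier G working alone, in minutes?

6 minutes

Combined rate is 1/3 per minute.
Known contribution: 1/10 + 1/15 = (3 + 2)/30 = 5/30 = 1/6 per minute.
So copier G's rate is 1/3 − 1/6 = 1/6, meaning 6 minutes alone.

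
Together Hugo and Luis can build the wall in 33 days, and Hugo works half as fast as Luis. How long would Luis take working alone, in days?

Let Luis's rate be r; then Hugo's rate is (1/2)r, so together (1/2 + 1)r = (3/2)r = 1/33.
Thus r = 2/99 per day.
Luis alone: 99/2 days; Hugo alone: 99 days.

99/2 days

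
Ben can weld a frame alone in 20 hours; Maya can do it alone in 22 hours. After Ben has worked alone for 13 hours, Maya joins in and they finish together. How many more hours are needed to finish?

11/3 hours

In 13 hours Ben does 13/20 of the job, leaving 7/20.
Ben and Maya together work at 21/220 per hour, so finishing takes 7/20 ÷ 21/220 = 11/3 hours.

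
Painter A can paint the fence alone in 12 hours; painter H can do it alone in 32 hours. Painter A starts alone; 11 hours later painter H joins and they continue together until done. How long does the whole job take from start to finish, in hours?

In 11 hours painter A does 11/12 of the job, leaving 1/12.
Painter A and painter H together work at 11/96 per hour, so finishing takes 1/12 ÷ 11/96 = 8/11 hours.
Total time = 11 + 8/11 = 129/11 hours.

129/11 hours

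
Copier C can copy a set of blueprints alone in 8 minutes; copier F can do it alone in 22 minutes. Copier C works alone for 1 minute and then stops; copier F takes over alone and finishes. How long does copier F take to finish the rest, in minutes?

77/4 minutes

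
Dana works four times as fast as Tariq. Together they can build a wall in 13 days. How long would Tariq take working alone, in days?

Let Tariq's rate be r; then Dana's rate is 4r, so together (4 + 1)r = 5r = 1/13.
Thus r = 1/65 per day.
Tariq alone: 65 days; Dana alone: 65/4 days.

65 days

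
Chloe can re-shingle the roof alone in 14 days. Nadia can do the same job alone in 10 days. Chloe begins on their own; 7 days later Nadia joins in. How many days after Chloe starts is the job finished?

119/12 days

In the first 7 days Chloe alone does 7/14 = 1/2 of the job, leaving 1/2.
Once everyone is working, combined rate: 1/14 + 1/10 = (5 + 7)/70 = 12/70 = 6/35 per day.
Remaining 1/2 at 6/35 per day takes 35/12 days.
Total from the start = 7 + 35/12 = 119/12 days.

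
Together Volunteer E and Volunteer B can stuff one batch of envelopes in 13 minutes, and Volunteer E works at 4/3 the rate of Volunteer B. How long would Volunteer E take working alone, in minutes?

Let Volunteer B's rate be r; then Volunteer E's rate is (4/3)r, so together (4/3 + 1)r = (7/3)r = 1/13.
Thus r = 3/91 per minute.
Volunteer B alone: 91/3 minutes; Volunteer E alone: 91/4 minutes.

91/4 minutes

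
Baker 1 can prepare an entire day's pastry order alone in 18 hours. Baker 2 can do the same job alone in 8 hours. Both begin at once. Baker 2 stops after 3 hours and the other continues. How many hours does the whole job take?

45/4 hours

In the first 3 hours the combined rate is 13/72, so 13/24 of the job is done, leaving 11/24.
After Baker 2 leaves the rate is 1/18 per hour; the remaining 11/24 takes 33/4 hours.
Total = 3 + 33/4 = 45/4 hours.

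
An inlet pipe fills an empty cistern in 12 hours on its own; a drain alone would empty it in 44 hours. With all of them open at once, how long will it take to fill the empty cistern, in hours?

33/2 hours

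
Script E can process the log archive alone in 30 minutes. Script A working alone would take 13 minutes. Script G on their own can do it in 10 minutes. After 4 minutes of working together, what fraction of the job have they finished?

164/195

Combined rate: 1/30 + 1/13 + 1/10 = (13 + 30 + 39)/390 = 82/390 = 41/195 per minute.
In 4 minutes they complete 4·41/195 = 164/195 of the job.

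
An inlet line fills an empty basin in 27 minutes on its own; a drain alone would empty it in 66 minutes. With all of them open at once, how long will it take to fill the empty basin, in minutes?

Net rate = 1/27 − 1/66 = (22 − 9)/594 = 13/594 per minute.
Filling time = 1 ÷ (13/594) = 594/13 minutes.

594/13 minutes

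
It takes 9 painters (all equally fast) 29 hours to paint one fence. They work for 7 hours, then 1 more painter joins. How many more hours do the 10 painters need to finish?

99/5 hours

One painter does 1/261 of the job per hour.
After 7 hours with 9 painters, 7/29 is done (22/29 left).
With 10 painters the rate is 10/261, so the rest takes 22/29 ÷ 10/261 = 99/5 hours.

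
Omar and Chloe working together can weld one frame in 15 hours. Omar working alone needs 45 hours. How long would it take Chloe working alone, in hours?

45/2 hours

Combined rate is 1/15 per hour.
Known contribution: 1/45 per hour.
So Chloe's rate is 1/15 − 1/45 = 2/45, meaning 45/2 hours alone.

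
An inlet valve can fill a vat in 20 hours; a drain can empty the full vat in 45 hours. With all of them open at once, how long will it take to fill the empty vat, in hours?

Net rate = 1/20 − 1/45 = (9 − 4)/180 = 5/180 = 1/36 per hour.
Filling time = 1 ÷ (1/36) = 36 hours.

36 hours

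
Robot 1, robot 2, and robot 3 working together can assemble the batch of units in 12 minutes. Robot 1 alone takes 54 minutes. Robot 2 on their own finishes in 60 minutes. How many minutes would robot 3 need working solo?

Combined rate is 1/12 per minute.
Known contribution: 1/54 + 1/60 = (10 + 9)/540 = 19/540 per minute.
So robot 3's rate is 1/12 − 19/540 = 13/270, meaning 270/13 minutes alone.

270/13 minutes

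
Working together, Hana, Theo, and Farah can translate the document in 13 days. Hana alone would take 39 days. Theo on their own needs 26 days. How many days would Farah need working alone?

Combined rate is 1/13 per day.
Known contribution: 1/39 + 1/26 = (2 + 3)/78 = 5/78 per day.
So Farah's rate is 1/13 − 5/78 = 1/78, meaning 78 days alone.

78 days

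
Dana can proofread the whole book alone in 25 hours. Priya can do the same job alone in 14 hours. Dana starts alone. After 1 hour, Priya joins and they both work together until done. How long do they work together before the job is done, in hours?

112/13 hours

In the first 1 hour Dana alone does 1/25 of the job, leaving 24/25.
Once everyone is working, combined rate: 1/25 + 1/14 = (14 + 25)/350 = 39/350 per hour.
Remaining 24/25 at 39/350 per hour takes 112/13 hours.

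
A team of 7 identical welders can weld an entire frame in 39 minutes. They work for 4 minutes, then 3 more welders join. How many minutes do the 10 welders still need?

One welder does 1/273 of the job per minute.
After 4 minutes with 7 welders, 4/39 is done (35/39 left).
With 10 welders the rate is 10/273, so the rest takes 35/39 ÷ 10/273 = 49/2 minutes.

49/2 minutes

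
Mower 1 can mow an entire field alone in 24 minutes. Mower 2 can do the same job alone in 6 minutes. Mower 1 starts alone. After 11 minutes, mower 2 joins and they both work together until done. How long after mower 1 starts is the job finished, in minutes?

68/5 minutes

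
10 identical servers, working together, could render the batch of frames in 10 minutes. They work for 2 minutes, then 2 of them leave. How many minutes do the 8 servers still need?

10 minutes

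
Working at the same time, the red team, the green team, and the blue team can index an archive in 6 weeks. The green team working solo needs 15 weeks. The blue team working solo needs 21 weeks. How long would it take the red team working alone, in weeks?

210/11 weeks

Combined rate is 1/6 per week.
Known contribution: 1/15 + 1/21 = (7 + 5)/105 = 12/105 = 4/35 per week.
So the red team's rate is 1/6 − 4/35 = 11/210, meaning 210/11 weeks alone.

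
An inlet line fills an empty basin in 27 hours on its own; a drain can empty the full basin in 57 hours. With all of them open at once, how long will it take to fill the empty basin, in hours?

513/10 hours

Net rate = 1/27 − 1/57 = (19 − 9)/513 = 10/513 per hour.
Filling time = 1 ÷ (10/513) = 513/10 hours.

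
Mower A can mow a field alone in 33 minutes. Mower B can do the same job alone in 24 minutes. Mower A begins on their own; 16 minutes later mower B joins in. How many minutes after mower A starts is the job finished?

In the first 16 minutes mower A alone does 16/33 of the job, leaving 17/33.
Once everyone is working, combined rate: 1/33 + 1/24 = (8 + 11)/264 = 19/264 per minute.
Remaining 17/33 at 19/264 per minute takes 136/19 minutes.
Total from the start = 16 + 136/19 = 440/19 minutes.

440/19 minutes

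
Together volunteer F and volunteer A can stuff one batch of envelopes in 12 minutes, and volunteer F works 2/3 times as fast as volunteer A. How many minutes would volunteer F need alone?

30 minutes

Let volunteer A's rate be r; then volunteer F's rate is (2/3)r, so together (2/3 + 1)r = (5/3)r = 1/12.
Thus r = 1/20 per minute.
Volunteer A alone: 20 minutes; volunteer F alone: 30 minutes.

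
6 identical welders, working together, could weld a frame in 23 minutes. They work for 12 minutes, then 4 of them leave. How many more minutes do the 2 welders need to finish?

One welder does 1/138 of the job per minute.
After 12 minutes with 6 welders, 12/23 is done (11/23 left).
With 2 welders the rate is 2/138 = 1/69, so the rest takes 11/23 ÷ 1/69 = 33 minutes.

33 minutes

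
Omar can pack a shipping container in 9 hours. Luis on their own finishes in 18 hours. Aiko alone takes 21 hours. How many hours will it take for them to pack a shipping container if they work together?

14/3 hours

Combined rate: 1/9 + 1/18 + 1/21 = (14 + 7 + 6)/126 = 27/126 = 3/14 per hour.
Time = 1 ÷ (3/14) = 14/3 hours.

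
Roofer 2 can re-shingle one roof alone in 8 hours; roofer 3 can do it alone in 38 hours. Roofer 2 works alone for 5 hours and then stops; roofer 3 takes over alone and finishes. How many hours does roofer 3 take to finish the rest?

57/4 hours

In 5 hours roofer 2 does 5/8 of the job, leaving 3/8.
Roofer 3 works at 1/38 per hour, so finishing takes 3/8 ÷ 1/38 = 57/4 hours.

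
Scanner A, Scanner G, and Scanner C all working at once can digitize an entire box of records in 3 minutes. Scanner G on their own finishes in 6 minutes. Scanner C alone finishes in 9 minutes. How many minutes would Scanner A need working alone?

Combined rate is 1/3 per minute.
Known contribution: 1/6 + 1/9 = (3 + 2)/18 = 5/18 per minute.
So Scanner A's rate is 1/3 − 5/18 = 1/18, meaning 18 minutes alone.

18 minutes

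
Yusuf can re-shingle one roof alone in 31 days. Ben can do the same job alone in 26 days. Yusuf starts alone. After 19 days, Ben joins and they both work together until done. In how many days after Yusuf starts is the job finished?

In the first 19 days Yusuf alone does 19/31 of the job, leaving 12/31.
Once everyone is working, combined rate: 1/31 + 1/26 = (26 + 31)/806 = 57/806 per day.
Remaining 12/31 at 57/806 per day takes 104/19 days.
Total from the start = 19 + 104/19 = 465/19 days.

465/19 days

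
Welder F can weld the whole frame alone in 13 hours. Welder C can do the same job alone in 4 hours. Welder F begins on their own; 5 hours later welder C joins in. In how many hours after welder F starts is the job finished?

117/17 hours

In the first 5 hours welder F alone does 5/13 of the job, leaving 8/13.
Once everyone is working, combined rate: 1/13 + 1/4 = (4 + 13)/52 = 17/52 per hour.
Remaining 8/13 at 17/52 per hour takes 32/17 hours.
Total from the start = 5 + 32/17 = 117/17 hours.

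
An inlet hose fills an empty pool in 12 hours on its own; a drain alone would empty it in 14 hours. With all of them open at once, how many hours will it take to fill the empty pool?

Net rate = 1/12 − 1/14 = (7 − 6)/84 = 1/84 per hour.
Filling time = 1 ÷ (1/84) = 84 hours.

84 hours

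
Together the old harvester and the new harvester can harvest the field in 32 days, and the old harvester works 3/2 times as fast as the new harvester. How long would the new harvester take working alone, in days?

80 days

Let the new harvester's rate be r; then the old harvester's rate is (3/2)r, so together (3/2 + 1)r = (5/2)r = 1/32.
Thus r = 1/80 per day.
The new harvester alone: 80 days; the old harvester alone: 160/3 days.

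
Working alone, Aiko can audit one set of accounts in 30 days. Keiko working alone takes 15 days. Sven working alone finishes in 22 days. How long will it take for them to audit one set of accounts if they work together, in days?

Combined rate: 1/30 + 1/15 + 1/22 = (11 + 22 + 15)/330 = 48/330 = 8/55 per day.
Time = 1 ÷ (8/55) = 55/8 days.

55/8 days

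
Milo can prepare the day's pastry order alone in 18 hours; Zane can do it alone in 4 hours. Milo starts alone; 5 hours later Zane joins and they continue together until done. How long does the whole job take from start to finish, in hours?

81/11 hours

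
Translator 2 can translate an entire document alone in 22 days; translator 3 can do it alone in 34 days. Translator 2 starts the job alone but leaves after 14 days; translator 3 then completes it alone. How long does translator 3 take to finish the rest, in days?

In 14 days translator 2 does 14/22 = 7/11 of the job, leaving 4/11.
Translator 3 works at 1/34 per day, so finishing takes 4/11 ÷ 1/34 = 136/11 days.

136/11 days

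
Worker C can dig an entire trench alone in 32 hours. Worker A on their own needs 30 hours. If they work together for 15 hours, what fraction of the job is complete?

31/32

Combined rate: 1/32 + 1/30 = (15 + 16)/480 = 31/480 per hour.
In 15 hours they complete 15·31/480 = 31/32 of the job.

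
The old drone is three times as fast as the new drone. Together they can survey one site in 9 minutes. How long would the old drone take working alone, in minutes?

Let the new drone's rate be r; then the old drone's rate is 3r, so together (3 + 1)r = 4r = 1/9.
Thus r = 1/36 per minute.
The new drone alone: 36 minutes; the old drone alone: 12 minutes.

12 minutes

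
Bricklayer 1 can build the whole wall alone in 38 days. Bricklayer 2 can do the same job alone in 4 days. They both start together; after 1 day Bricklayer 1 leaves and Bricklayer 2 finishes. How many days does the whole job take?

74/19 days

In the first 1 day the combined rate is 21/76, so 21/76 of the job is done, leaving 55/76.
After Bricklayer 1 leaves the rate is 1/4 per day; the remaining 55/76 takes 55/19 days.
Total = 1 + 55/19 = 74/19 days.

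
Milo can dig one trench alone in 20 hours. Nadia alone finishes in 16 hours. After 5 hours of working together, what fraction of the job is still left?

7/16

Combined rate: 1/20 + 1/16 = (4 + 5)/80 = 9/80 per hour.
In 5 hours they complete 5·9/80 = 9/16 of the job.
So 7/16 remains.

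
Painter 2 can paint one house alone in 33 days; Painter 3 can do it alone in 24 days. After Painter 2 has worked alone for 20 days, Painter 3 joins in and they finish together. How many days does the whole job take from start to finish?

In 20 days Painter 2 does 20/33 of the job, leaving 13/33.
Painter 2 and Painter 3 together work at 19/264 per day, so finishing takes 13/33 ÷ 19/264 = 104/19 days.
Total time = 20 + 104/19 = 484/19 days.

484/19 days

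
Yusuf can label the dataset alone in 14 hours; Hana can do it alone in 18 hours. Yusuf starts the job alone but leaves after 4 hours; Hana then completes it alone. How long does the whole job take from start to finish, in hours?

118/7 hours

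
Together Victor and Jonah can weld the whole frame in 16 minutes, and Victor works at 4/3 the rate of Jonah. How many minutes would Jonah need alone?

Let Jonah's rate be r; then Victor's rate is (4/3)r, so together (4/3 + 1)r = (7/3)r = 1/16.
Thus r = 3/112 per minute.
Jonah alone: 112/3 minutes; Victor alone: 28 minutes.

112/3 minutes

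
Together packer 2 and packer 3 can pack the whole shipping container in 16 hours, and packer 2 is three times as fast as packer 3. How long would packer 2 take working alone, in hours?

64/3 hours

Let packer 3's rate be r; then packer 2's rate is 3r, so together (3 + 1)r = 4r = 1/16.
Thus r = 1/64 per hour.
Packer 3 alone: 64 hours; packer 2 alone: 64/3 hours.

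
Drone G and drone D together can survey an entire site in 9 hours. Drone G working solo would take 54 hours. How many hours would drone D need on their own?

54/5 hours

Combined rate is 1/9 per hour.
Known contribution: 1/54 per hour.
So drone D's rate is 1/9 − 1/54 = 5/54, meaning 54/5 hours alone.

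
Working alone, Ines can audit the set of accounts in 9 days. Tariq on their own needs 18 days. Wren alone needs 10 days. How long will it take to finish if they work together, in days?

Combined rate: 1/9 + 1/18 + 1/10 = (10 + 5 + 9)/90 = 24/90 = 4/15 per day.
Time = 1 ÷ (4/15) = 15/4 days.

15/4 days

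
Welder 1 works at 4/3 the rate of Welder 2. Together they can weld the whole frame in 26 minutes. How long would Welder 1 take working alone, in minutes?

91/2 minutes

Let Welder 2's rate be r; then Welder 1's rate is (4/3)r, so together (4/3 + 1)r = (7/3)r = 1/26.
Thus r = 3/182 per minute.
Welder 2 alone: 182/3 minutes; Welder 1 alone: 91/2 minutes.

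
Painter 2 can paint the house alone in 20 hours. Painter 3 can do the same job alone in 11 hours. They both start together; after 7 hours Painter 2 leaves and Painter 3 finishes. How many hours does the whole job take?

143/20 hours

In the first 7 hours the combined rate is 31/220, so 217/220 of the job is done, leaving 3/220.
After Painter 2 leaves the rate is 1/11 per hour; the remaining 3/220 takes 3/20 hours.
Total = 7 + 3/20 = 143/20 hours.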